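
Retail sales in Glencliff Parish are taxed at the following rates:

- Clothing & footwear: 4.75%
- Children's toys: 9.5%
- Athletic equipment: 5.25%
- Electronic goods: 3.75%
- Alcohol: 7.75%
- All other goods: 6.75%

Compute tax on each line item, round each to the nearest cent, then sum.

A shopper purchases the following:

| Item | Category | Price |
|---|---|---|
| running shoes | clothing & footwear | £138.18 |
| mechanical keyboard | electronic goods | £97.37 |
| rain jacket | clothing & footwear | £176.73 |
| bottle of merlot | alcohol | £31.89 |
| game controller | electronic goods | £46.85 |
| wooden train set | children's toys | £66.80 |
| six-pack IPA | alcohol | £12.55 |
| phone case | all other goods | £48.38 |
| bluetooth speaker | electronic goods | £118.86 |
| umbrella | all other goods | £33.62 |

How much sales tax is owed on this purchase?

£40.15

Running shoes £138.18: clothing & footwear → 4.75% → £6.56
Mechanical keyboard £97.37: electronic goods → 3.75% → £3.65
Rain jacket £176.73: clothing & footwear → 4.75% → £8.39
Bottle of merlot £31.89: alcohol → 7.75% → £2.47
Game controller £46.85: electronic goods → 3.75% → £1.76
Wooden train set £66.80: children's toys → 9.5% → £6.35
Six-pack IPA £12.55: alcohol → 7.75% → £0.97
Phone case £48.38: all other goods → 6.75% → £3.27
Bluetooth speaker £118.86: electronic goods → 3.75% → £4.46
Umbrella £33.62: all other goods → 6.75% → £2.27
Total tax = £6.56 + £3.65 + £8.39 + £2.47 + £1.76 + £6.35 + £0.97 + £3.27 + £4.46 + £2.27 = £40.15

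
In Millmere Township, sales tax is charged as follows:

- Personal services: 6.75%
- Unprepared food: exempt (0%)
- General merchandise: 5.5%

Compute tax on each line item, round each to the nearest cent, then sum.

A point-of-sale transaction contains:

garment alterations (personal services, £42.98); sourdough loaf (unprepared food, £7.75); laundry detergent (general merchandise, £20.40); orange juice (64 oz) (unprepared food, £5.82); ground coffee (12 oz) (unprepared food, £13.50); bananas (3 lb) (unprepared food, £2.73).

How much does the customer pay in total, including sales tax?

£97.20

Garment alterations £42.98: personal services → 6.75% → £2.90
Sourdough loaf £7.75: unprepared food → 0% → £0.00
Laundry detergent £20.40: general merchandise → 5.5% → £1.12
Orange juice (64 oz) £5.82: unprepared food → 0% → £0.00
Ground coffee (12 oz) £13.50: unprepared food → 0% → £0.00
Bananas (3 lb) £2.73: unprepared food → 0% → £0.00
Subtotal = £93.18; tax = £4.02; total due = £97.20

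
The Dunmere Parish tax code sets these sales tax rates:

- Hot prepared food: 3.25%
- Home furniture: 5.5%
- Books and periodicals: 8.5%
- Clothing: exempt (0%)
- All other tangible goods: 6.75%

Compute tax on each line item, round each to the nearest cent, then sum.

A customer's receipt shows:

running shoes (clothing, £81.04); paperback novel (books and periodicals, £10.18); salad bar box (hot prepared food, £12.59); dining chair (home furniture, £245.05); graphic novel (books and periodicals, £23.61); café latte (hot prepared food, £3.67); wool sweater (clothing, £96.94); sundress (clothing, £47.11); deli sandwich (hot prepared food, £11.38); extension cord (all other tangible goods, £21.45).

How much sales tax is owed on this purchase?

Running shoes £81.04: clothing → 0% → £0.00
Paperback novel £10.18: books and periodicals → 8.5% → £0.87
Salad bar box £12.59: hot prepared food → 3.25% → £0.41
Dining chair £245.05: home furniture → 5.5% → £13.48
Graphic novel £23.61: books and periodicals → 8.5% → £2.01
Café latte £3.67: hot prepared food → 3.25% → £0.12
Wool sweater £96.94: clothing → 0% → £0.00
Sundress £47.11: clothing → 0% → £0.00
Deli sandwich £11.38: hot prepared food → 3.25% → £0.37
Extension cord £21.45: all other tangible goods → 6.75% → £1.45
Total tax = £0.87 + £0.41 + £13.48 + £2.01 + £0.12 + £0.37 + £1.45 = £18.71

£18.71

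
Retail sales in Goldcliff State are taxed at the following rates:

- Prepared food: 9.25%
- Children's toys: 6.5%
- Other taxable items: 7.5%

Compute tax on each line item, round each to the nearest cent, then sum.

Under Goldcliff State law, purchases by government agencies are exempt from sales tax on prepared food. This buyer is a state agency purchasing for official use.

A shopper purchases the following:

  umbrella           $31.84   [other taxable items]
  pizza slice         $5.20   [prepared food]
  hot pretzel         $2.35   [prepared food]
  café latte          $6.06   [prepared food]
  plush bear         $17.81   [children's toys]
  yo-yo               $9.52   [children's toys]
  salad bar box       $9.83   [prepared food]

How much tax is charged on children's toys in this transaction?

$1.78

Plush bear $17.81: children's toys → 6.5% → $1.16
Yo-yo $9.52: children's toys → 6.5% → $0.62
Tax on children's toys = $1.16 + $0.62 = $1.78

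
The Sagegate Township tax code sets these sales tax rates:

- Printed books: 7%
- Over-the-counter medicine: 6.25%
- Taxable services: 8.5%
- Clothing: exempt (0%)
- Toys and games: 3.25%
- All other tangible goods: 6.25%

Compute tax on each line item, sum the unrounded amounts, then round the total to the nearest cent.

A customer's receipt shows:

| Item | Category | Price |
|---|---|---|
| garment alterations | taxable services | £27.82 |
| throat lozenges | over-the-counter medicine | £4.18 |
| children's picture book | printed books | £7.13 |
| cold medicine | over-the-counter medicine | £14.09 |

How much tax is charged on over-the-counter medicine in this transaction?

£1.14

Throat lozenges £4.18: over-the-counter medicine → 6.25% → £0.26125
Cold medicine £14.09: over-the-counter medicine → 6.25% → £0.880625
Tax on over-the-counter medicine: unrounded sum = £1.141875 → £1.14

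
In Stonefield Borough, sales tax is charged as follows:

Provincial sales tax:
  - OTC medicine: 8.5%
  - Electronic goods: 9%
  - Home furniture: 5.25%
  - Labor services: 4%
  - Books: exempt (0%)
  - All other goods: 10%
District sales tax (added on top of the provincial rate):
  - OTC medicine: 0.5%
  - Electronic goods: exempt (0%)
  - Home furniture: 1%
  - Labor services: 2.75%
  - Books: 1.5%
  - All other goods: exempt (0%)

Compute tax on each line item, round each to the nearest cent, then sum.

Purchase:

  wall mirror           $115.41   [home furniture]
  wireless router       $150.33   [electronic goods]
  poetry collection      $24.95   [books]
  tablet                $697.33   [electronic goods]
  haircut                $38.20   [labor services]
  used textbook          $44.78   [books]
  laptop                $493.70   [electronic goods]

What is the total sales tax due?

$131.55

Wall mirror $115.41: home furniture → 5.25% + 1% district = 6.25% → $7.21
Wireless router $150.33: electronic goods → 9% + 0% district = 9% → $13.53
Poetry collection $24.95: books → 0% + 1.5% district = 1.5% → $0.37
Tablet $697.33: electronic goods → 9% + 0% district = 9% → $62.76
Haircut $38.20: labor services → 4% + 2.75% district = 6.75% → $2.58
Used textbook $44.78: books → 0% + 1.5% district = 1.5% → $0.67
Laptop $493.70: electronic goods → 9% + 0% district = 9% → $44.43
Total tax = $7.21 + $13.53 + $0.37 + $62.76 + $2.58 + $0.67 + $44.43 = $131.55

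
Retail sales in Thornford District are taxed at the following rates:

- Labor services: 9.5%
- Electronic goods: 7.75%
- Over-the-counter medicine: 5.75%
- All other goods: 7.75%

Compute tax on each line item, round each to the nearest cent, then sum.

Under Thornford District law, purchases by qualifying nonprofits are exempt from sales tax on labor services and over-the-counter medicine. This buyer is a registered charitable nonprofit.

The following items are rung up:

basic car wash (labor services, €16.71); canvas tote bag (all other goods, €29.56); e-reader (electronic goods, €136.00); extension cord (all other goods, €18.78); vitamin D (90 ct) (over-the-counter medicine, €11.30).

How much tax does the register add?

€14.29

Basic car wash €16.71: labor services, buyer-exempt → 0% → €0.00
Canvas tote bag €29.56: all other goods → 7.75% → €2.29
E-reader €136.00: electronic goods → 7.75% → €10.54
Extension cord €18.78: all other goods → 7.75% → €1.46
Vitamin D (90 ct) €11.30: over-the-counter medicine, buyer-exempt → 0% → €0.00
Total tax = €2.29 + €10.54 + €1.46 = €14.29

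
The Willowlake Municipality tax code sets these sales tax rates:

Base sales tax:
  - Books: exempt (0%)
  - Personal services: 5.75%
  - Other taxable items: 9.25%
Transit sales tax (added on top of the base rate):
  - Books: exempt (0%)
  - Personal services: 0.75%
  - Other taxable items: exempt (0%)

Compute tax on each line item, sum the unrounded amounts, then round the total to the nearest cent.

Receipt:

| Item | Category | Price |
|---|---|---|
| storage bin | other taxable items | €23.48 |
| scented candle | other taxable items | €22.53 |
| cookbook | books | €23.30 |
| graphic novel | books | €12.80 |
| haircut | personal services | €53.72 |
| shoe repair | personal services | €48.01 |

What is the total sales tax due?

Storage bin €23.48: other taxable items → 9.25% + 0% transit = 9.25% → €2.1719
Scented candle €22.53: other taxable items → 9.25% + 0% transit = 9.25% → €2.084025
Cookbook €23.30: books → 0% + 0% transit = 0% → €0.00
Graphic novel €12.80: books → 0% + 0% transit = 0% → €0.00
Haircut €53.72: personal services → 5.75% + 0.75% transit = 6.5% → €3.4918
Shoe repair €48.01: personal services → 5.75% + 0.75% transit = 6.5% → €3.12065
Unrounded tax sum = €10.868375 → €10.87

€10.87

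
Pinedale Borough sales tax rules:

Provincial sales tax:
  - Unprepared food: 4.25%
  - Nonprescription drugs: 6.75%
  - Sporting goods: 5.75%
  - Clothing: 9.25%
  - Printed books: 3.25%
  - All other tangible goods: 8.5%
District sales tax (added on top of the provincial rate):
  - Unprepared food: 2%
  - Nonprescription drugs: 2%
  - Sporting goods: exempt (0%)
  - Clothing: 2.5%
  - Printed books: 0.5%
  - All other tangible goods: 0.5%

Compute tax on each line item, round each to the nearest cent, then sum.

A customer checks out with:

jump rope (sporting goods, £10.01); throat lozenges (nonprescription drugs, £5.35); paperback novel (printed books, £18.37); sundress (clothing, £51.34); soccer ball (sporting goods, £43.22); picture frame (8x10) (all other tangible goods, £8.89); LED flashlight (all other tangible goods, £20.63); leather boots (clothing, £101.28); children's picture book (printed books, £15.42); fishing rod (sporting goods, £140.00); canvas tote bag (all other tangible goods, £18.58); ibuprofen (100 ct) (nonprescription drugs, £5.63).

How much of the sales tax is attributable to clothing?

Sundress £51.34: clothing → 9.25% + 2.5% district = 11.75% → £6.03
Leather boots £101.28: clothing → 9.25% + 2.5% district = 11.75% → £11.90
Tax on clothing = £6.03 + £11.90 = £17.93

£17.93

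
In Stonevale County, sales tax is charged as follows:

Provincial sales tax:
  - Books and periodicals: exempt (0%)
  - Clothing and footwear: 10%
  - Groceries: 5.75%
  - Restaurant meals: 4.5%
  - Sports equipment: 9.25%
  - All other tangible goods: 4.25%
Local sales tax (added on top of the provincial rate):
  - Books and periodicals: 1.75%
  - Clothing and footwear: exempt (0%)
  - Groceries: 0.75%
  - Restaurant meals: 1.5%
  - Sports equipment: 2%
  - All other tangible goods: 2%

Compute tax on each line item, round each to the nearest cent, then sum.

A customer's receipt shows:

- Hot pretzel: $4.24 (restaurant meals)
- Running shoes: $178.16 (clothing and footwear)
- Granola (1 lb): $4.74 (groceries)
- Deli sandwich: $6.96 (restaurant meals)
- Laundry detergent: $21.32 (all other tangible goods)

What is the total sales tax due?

Hot pretzel $4.24: restaurant meals → 4.5% + 1.5% local = 6% → $0.25
Running shoes $178.16: clothing and footwear → 10% + 0% local = 10% → $17.82
Granola (1 lb) $4.74: groceries → 5.75% + 0.75% local = 6.5% → $0.31
Deli sandwich $6.96: restaurant meals → 4.5% + 1.5% local = 6% → $0.42
Laundry detergent $21.32: all other tangible goods → 4.25% + 2% local = 6.25% → $1.33
Total tax = $0.25 + $17.82 + $0.31 + $0.42 + $1.33 = $20.13

$20.13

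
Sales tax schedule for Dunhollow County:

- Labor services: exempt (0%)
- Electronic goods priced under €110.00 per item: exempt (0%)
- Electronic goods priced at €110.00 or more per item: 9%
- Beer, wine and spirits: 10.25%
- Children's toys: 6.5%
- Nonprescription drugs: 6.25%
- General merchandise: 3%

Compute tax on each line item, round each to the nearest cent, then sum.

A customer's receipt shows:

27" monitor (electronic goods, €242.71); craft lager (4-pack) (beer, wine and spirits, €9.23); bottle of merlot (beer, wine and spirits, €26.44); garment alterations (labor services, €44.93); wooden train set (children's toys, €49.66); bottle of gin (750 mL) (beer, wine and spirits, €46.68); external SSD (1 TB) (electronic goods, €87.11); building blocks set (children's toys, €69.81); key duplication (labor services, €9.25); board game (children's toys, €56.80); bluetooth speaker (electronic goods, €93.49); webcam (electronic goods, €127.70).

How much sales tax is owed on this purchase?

€53.23

27" monitor €242.71: electronic goods, €110.00 or more → 9% → €21.84
Craft lager (4-pack) €9.23: beer, wine and spirits → 10.25% → €0.95
Bottle of merlot €26.44: beer, wine and spirits → 10.25% → €2.71
Garment alterations €44.93: labor services → 0% → €0.00
Wooden train set €49.66: children's toys → 6.5% → €3.23
Bottle of gin (750 mL) €46.68: beer, wine and spirits → 10.25% → €4.78
External SSD (1 TB) €87.11: electronic goods, under €110.00 → 0% → €0.00
Building blocks set €69.81: children's toys → 6.5% → €4.54
Key duplication €9.25: labor services → 0% → €0.00
Board game €56.80: children's toys → 6.5% → €3.69
Bluetooth speaker €93.49: electronic goods, under €110.00 → 0% → €0.00
Webcam €127.70: electronic goods, €110.00 or more → 9% → €11.49
Total tax = €21.84 + €0.95 + €2.71 + €3.23 + €4.78 + €4.54 + €3.69 + €11.49 = €53.23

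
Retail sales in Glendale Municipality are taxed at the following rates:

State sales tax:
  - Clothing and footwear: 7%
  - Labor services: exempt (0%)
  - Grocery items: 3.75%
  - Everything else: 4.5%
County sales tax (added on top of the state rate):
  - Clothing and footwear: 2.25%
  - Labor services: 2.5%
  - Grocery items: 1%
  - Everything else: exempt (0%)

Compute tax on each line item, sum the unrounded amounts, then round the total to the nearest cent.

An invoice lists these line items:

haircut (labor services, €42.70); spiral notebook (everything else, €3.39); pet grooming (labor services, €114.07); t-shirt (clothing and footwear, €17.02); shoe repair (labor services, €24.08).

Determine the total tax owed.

€6.25

Haircut €42.70: labor services → 0% + 2.5% county = 2.5% → €1.0675
Spiral notebook €3.39: everything else → 4.5% + 0% county = 4.5% → €0.15255
Pet grooming €114.07: labor services → 0% + 2.5% county = 2.5% → €2.85175
T-shirt €17.02: clothing and footwear → 7% + 2.25% county = 9.25% → €1.57435
Shoe repair €24.08: labor services → 0% + 2.5% county = 2.5% → €0.602
Unrounded tax sum = €6.24815 → €6.25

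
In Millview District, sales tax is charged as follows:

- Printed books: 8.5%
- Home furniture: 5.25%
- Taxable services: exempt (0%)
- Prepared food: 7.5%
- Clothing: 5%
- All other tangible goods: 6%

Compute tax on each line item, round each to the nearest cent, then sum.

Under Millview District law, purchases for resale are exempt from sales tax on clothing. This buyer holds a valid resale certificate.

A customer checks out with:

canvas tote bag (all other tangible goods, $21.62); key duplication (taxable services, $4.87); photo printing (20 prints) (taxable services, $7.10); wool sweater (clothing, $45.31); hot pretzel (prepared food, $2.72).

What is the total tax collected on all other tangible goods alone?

$1.30

Canvas tote bag $21.62: all other tangible goods → 6% → $1.30
Tax on all other tangible goods = $1.30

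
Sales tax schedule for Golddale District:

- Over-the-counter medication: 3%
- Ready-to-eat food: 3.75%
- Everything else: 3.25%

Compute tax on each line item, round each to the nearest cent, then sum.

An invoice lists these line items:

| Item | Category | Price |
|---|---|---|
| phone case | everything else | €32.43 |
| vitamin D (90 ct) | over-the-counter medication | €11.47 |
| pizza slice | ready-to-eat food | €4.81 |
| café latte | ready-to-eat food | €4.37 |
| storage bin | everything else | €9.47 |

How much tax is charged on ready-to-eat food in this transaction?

Pizza slice €4.81: ready-to-eat food → 3.75% → €0.18
Café latte €4.37: ready-to-eat food → 3.75% → €0.16
Tax on ready-to-eat food = €0.18 + €0.16 = €0.34

€0.34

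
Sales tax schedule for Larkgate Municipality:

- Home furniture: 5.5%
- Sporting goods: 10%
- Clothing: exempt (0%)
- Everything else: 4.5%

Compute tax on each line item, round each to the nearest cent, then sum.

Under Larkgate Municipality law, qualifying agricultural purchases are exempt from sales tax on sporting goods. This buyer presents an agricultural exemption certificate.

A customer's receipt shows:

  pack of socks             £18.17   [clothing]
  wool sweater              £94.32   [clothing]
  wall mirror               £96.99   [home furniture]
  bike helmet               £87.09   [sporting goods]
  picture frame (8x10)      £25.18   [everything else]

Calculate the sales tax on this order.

Pack of socks £18.17: clothing → 0% → £0.00
Wool sweater £94.32: clothing → 0% → £0.00
Wall mirror £96.99: home furniture → 5.5% → £5.33
Bike helmet £87.09: sporting goods, buyer-exempt → 0% → £0.00
Picture frame (8x10) £25.18: everything else → 4.5% → £1.13
Total tax = £5.33 + £1.13 = £6.46

£6.46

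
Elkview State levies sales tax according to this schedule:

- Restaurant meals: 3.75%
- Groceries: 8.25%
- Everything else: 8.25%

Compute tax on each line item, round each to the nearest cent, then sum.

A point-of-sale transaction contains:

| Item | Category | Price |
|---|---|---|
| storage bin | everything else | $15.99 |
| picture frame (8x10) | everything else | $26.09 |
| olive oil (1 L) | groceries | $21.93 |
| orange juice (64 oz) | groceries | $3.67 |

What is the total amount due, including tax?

Storage bin $15.99: everything else → 8.25% → $1.32
Picture frame (8x10) $26.09: everything else → 8.25% → $2.15
Olive oil (1 L) $21.93: groceries → 8.25% → $1.81
Orange juice (64 oz) $3.67: groceries → 8.25% → $0.30
Subtotal = $67.68; tax = $5.58; total due = $73.26

$73.26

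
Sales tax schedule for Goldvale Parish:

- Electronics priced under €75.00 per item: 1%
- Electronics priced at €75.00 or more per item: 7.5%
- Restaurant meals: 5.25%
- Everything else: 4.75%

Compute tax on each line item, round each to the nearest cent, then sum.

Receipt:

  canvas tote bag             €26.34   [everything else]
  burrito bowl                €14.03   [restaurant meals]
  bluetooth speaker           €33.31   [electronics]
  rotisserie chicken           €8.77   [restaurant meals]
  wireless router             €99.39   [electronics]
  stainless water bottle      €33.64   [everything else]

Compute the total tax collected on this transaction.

€11.83

Canvas tote bag €26.34: everything else → 4.75% → €1.25
Burrito bowl €14.03: restaurant meals → 5.25% → €0.74
Bluetooth speaker €33.31: electronics, under €75.00 → 1% → €0.33
Rotisserie chicken €8.77: restaurant meals → 5.25% → €0.46
Wireless router €99.39: electronics, €75.00 or more → 7.5% → €7.45
Stainless water bottle €33.64: everything else → 4.75% → €1.60
Total tax = €1.25 + €0.74 + €0.33 + €0.46 + €7.45 + €1.60 = €11.83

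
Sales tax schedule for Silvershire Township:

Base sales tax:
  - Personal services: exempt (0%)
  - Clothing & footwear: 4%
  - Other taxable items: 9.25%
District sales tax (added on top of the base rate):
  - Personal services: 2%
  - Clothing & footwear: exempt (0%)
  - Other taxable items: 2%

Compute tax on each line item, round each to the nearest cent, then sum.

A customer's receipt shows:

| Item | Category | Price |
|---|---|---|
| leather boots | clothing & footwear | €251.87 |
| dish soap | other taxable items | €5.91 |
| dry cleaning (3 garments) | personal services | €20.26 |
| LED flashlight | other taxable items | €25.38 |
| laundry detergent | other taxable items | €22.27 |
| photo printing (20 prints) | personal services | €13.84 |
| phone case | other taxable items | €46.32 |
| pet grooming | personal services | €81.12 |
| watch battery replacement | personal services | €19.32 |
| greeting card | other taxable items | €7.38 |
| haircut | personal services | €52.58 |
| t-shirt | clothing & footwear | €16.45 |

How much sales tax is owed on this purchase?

Leather boots €251.87: clothing & footwear → 4% + 0% district = 4% → €10.07
Dish soap €5.91: other taxable items → 9.25% + 2% district = 11.25% → €0.66
Dry cleaning (3 garments) €20.26: personal services → 0% + 2% district = 2% → €0.41
LED flashlight €25.38: other taxable items → 9.25% + 2% district = 11.25% → €2.86
Laundry detergent €22.27: other taxable items → 9.25% + 2% district = 11.25% → €2.51
Photo printing (20 prints) €13.84: personal services → 0% + 2% district = 2% → €0.28
Phone case €46.32: other taxable items → 9.25% + 2% district = 11.25% → €5.21
Pet grooming €81.12: personal services → 0% + 2% district = 2% → €1.62
Watch battery replacement €19.32: personal services → 0% + 2% district = 2% → €0.39
Greeting card €7.38: other taxable items → 9.25% + 2% district = 11.25% → €0.83
Haircut €52.58: personal services → 0% + 2% district = 2% → €1.05
T-shirt €16.45: clothing & footwear → 4% + 0% district = 4% → €0.66
Total tax = €10.07 + €0.66 + €0.41 + €2.86 + €2.51 + €0.28 + €5.21 + €1.62 + €0.39 + €0.83 + €1.05 + €0.66 = €26.55

€26.55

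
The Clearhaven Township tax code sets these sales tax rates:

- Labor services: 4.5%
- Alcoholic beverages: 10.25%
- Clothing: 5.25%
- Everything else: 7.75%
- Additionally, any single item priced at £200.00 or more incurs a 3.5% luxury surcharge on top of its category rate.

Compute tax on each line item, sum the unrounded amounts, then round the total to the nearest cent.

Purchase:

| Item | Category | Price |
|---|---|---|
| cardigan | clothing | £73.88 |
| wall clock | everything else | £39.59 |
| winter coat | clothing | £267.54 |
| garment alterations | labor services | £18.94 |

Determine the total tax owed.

£31.21

Cardigan £73.88: clothing → 5.25% → £3.8787
Wall clock £39.59: everything else → 7.75% → £3.068225
Winter coat £267.54: clothing → 5.25% + 3.5% surcharge = 8.75% → £23.40975
Garment alterations £18.94: labor services → 4.5% → £0.8523
Unrounded tax sum = £31.208975 → £31.21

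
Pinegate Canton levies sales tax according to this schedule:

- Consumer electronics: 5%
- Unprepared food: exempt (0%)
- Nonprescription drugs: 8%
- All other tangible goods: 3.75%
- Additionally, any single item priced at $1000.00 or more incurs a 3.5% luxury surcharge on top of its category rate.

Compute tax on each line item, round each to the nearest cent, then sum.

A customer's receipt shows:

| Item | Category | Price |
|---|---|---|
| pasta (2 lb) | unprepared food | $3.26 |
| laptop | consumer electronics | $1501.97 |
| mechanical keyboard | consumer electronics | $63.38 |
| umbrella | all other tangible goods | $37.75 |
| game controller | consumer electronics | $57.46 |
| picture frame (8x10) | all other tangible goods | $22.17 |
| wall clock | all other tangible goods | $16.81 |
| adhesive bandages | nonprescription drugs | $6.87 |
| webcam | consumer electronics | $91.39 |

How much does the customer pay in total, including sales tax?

Pasta (2 lb) $3.26: unprepared food → 0% → $0.00
Laptop $1501.97: consumer electronics → 5% + 3.5% surcharge = 8.5% → $127.67
Mechanical keyboard $63.38: consumer electronics → 5% → $3.17
Umbrella $37.75: all other tangible goods → 3.75% → $1.42
Game controller $57.46: consumer electronics → 5% → $2.87
Picture frame (8x10) $22.17: all other tangible goods → 3.75% → $0.83
Wall clock $16.81: all other tangible goods → 3.75% → $0.63
Adhesive bandages $6.87: nonprescription drugs → 8% → $0.55
Webcam $91.39: consumer electronics → 5% → $4.57
Subtotal = $1801.06; tax = $141.71; total due = $1942.77

$1942.77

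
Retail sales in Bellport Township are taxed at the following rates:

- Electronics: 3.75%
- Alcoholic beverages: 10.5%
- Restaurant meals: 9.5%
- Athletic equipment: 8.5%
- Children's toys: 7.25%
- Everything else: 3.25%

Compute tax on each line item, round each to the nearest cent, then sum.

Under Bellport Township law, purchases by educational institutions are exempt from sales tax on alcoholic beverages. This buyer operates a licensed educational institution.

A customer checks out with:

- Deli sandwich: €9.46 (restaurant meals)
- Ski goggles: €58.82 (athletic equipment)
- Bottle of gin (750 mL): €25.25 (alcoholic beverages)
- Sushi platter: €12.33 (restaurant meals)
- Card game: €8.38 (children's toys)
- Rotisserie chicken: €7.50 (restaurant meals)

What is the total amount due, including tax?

€130.13

Deli sandwich €9.46: restaurant meals → 9.5% → €0.90
Ski goggles €58.82: athletic equipment → 8.5% → €5.00
Bottle of gin (750 mL) €25.25: alcoholic beverages, buyer-exempt → 0% → €0.00
Sushi platter €12.33: restaurant meals → 9.5% → €1.17
Card game €8.38: children's toys → 7.25% → €0.61
Rotisserie chicken €7.50: restaurant meals → 9.5% → €0.71
Subtotal = €121.74; tax = €8.39; total due = €130.13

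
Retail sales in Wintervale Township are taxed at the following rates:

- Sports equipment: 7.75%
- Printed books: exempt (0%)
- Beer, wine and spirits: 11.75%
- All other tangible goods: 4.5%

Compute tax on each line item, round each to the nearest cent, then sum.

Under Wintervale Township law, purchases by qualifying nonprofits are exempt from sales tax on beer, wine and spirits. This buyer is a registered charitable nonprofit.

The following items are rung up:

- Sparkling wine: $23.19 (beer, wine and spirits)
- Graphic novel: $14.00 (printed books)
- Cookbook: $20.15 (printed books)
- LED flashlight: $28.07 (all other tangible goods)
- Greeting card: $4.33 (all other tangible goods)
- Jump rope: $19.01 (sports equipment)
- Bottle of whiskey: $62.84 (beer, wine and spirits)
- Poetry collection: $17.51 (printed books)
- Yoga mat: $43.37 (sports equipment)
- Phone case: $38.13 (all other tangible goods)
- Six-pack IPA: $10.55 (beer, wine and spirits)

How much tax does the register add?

Sparkling wine $23.19: beer, wine and spirits, buyer-exempt → 0% → $0.00
Graphic novel $14.00: printed books → 0% → $0.00
Cookbook $20.15: printed books → 0% → $0.00
LED flashlight $28.07: all other tangible goods → 4.5% → $1.26
Greeting card $4.33: all other tangible goods → 4.5% → $0.19
Jump rope $19.01: sports equipment → 7.75% → $1.47
Bottle of whiskey $62.84: beer, wine and spirits, buyer-exempt → 0% → $0.00
Poetry collection $17.51: printed books → 0% → $0.00
Yoga mat $43.37: sports equipment → 7.75% → $3.36
Phone case $38.13: all other tangible goods → 4.5% → $1.72
Six-pack IPA $10.55: beer, wine and spirits, buyer-exempt → 0% → $0.00
Total tax = $1.26 + $0.19 + $1.47 + $3.36 + $1.72 = $8.00

$8.00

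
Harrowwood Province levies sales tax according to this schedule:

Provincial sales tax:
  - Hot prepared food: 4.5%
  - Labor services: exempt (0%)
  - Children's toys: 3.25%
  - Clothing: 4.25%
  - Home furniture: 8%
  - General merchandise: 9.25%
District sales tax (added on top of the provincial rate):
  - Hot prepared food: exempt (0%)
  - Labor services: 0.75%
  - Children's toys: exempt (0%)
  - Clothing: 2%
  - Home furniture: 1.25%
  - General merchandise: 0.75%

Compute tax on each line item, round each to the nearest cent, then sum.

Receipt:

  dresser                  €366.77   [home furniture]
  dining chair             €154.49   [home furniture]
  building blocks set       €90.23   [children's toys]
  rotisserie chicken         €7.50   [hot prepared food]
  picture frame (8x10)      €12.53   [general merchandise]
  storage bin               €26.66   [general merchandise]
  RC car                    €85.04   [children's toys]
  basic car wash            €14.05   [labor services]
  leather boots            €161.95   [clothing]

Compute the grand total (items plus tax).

Dresser €366.77: home furniture → 8% + 1.25% district = 9.25% → €33.93
Dining chair €154.49: home furniture → 8% + 1.25% district = 9.25% → €14.29
Building blocks set €90.23: children's toys → 3.25% + 0% district = 3.25% → €2.93
Rotisserie chicken €7.50: hot prepared food → 4.5% + 0% district = 4.5% → €0.34
Picture frame (8x10) €12.53: general merchandise → 9.25% + 0.75% district = 10% → €1.25
Storage bin €26.66: general merchandise → 9.25% + 0.75% district = 10% → €2.67
RC car €85.04: children's toys → 3.25% + 0% district = 3.25% → €2.76
Basic car wash €14.05: labor services → 0% + 0.75% district = 0.75% → €0.11
Leather boots €161.95: clothing → 4.25% + 2% district = 6.25% → €10.12
Subtotal = €919.22; tax = €68.40; total due = €987.62

€987.62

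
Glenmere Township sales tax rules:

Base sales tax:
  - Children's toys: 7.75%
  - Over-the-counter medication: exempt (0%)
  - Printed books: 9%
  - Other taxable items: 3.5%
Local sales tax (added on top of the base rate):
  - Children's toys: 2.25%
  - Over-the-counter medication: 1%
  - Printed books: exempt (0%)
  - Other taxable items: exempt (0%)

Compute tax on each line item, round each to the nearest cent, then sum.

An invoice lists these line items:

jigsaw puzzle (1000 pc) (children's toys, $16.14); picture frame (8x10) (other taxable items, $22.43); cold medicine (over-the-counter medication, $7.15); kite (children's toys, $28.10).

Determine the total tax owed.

$5.28

Jigsaw puzzle (1000 pc) $16.14: children's toys → 7.75% + 2.25% local = 10% → $1.61
Picture frame (8x10) $22.43: other taxable items → 3.5% + 0% local = 3.5% → $0.79
Cold medicine $7.15: over-the-counter medication → 0% + 1% local = 1% → $0.07
Kite $28.10: children's toys → 7.75% + 2.25% local = 10% → $2.81
Total tax = $1.61 + $0.79 + $0.07 + $2.81 = $5.28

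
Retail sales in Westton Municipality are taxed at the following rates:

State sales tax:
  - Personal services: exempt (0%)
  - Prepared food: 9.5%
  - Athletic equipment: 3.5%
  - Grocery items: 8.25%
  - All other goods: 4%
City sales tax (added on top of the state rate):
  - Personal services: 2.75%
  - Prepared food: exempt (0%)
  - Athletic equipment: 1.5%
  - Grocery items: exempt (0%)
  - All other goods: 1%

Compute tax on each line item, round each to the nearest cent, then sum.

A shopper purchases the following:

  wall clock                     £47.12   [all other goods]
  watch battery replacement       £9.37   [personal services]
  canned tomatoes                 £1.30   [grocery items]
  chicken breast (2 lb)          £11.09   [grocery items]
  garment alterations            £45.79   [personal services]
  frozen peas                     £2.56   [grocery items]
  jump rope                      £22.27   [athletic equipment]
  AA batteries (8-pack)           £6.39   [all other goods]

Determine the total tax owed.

Wall clock £47.12: all other goods → 4% + 1% city = 5% → £2.36
Watch battery replacement £9.37: personal services → 0% + 2.75% city = 2.75% → £0.26
Canned tomatoes £1.30: grocery items → 8.25% + 0% city = 8.25% → £0.11
Chicken breast (2 lb) £11.09: grocery items → 8.25% + 0% city = 8.25% → £0.91
Garment alterations £45.79: personal services → 0% + 2.75% city = 2.75% → £1.26
Frozen peas £2.56: grocery items → 8.25% + 0% city = 8.25% → £0.21
Jump rope £22.27: athletic equipment → 3.5% + 1.5% city = 5% → £1.11
AA batteries (8-pack) £6.39: all other goods → 4% + 1% city = 5% → £0.32
Total tax = £2.36 + £0.26 + £0.11 + £0.91 + £1.26 + £0.21 + £1.11 + £0.32 = £6.54

£6.54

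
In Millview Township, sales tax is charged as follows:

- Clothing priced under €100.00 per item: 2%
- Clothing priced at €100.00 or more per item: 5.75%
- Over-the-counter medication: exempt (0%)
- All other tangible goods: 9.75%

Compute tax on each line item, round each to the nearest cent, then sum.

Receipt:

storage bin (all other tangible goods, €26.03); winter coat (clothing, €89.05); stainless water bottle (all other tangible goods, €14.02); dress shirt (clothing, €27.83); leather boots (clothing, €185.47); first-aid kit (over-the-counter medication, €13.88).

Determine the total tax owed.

€16.91

Storage bin €26.03: all other tangible goods → 9.75% → €2.54
Winter coat €89.05: clothing, under €100.00 → 2% → €1.78
Stainless water bottle €14.02: all other tangible goods → 9.75% → €1.37
Dress shirt €27.83: clothing, under €100.00 → 2% → €0.56
Leather boots €185.47: clothing, €100.00 or more → 5.75% → €10.66
First-aid kit €13.88: over-the-counter medication → 0% → €0.00
Total tax = €2.54 + €1.78 + €1.37 + €0.56 + €10.66 = €16.91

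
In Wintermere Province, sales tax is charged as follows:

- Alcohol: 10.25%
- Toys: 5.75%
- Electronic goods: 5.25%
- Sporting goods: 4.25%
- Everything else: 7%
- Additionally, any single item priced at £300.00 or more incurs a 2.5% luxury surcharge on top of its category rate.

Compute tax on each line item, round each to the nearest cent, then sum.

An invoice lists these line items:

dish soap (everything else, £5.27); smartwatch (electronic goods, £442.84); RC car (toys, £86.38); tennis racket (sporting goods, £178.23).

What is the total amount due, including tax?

£759.95

Dish soap £5.27: everything else → 7% → £0.37
Smartwatch £442.84: electronic goods → 5.25% + 2.5% surcharge = 7.75% → £34.32
RC car £86.38: toys → 5.75% → £4.97
Tennis racket £178.23: sporting goods → 4.25% → £7.57
Subtotal = £712.72; tax = £47.23; total due = £759.95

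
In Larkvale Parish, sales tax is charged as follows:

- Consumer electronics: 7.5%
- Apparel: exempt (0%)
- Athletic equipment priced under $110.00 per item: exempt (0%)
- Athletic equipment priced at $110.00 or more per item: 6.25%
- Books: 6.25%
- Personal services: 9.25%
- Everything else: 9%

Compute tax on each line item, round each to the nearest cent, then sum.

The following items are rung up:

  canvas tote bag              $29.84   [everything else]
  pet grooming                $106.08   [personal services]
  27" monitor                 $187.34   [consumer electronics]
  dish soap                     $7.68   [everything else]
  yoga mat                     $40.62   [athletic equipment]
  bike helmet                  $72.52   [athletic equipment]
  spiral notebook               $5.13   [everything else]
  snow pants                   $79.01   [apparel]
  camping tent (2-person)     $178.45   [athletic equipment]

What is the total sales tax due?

Canvas tote bag $29.84: everything else → 9% → $2.69
Pet grooming $106.08: personal services → 9.25% → $9.81
27" monitor $187.34: consumer electronics → 7.5% → $14.05
Dish soap $7.68: everything else → 9% → $0.69
Yoga mat $40.62: athletic equipment, under $110.00 → 0% → $0.00
Bike helmet $72.52: athletic equipment, under $110.00 → 0% → $0.00
Spiral notebook $5.13: everything else → 9% → $0.46
Snow pants $79.01: apparel → 0% → $0.00
Camping tent (2-person) $178.45: athletic equipment, $110.00 or more → 6.25% → $11.15
Total tax = $2.69 + $9.81 + $14.05 + $0.69 + $0.46 + $11.15 = $38.85

$38.85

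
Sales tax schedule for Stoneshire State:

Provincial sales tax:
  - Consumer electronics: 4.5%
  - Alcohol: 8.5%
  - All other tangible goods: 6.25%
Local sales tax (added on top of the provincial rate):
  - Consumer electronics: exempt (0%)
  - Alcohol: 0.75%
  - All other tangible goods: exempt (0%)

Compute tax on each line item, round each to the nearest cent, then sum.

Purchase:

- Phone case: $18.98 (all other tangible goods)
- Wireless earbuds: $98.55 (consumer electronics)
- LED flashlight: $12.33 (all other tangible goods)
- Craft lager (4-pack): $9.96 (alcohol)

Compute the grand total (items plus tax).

Phone case $18.98: all other tangible goods → 6.25% + 0% local = 6.25% → $1.19
Wireless earbuds $98.55: consumer electronics → 4.5% + 0% local = 4.5% → $4.43
LED flashlight $12.33: all other tangible goods → 6.25% + 0% local = 6.25% → $0.77
Craft lager (4-pack) $9.96: alcohol → 8.5% + 0.75% local = 9.25% → $0.92
Subtotal = $139.82; tax = $7.31; total due = $147.13

$147.13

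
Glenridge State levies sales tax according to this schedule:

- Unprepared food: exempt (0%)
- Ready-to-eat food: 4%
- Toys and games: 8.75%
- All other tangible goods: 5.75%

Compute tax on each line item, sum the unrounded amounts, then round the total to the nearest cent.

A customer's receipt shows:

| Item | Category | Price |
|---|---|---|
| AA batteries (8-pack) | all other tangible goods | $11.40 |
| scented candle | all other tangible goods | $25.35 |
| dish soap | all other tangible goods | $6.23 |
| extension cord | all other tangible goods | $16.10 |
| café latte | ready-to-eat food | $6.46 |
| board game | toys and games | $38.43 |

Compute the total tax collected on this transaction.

$7.02

AA batteries (8-pack) $11.40: all other tangible goods → 5.75% → $0.6555
Scented candle $25.35: all other tangible goods → 5.75% → $1.457625
Dish soap $6.23: all other tangible goods → 5.75% → $0.358225
Extension cord $16.10: all other tangible goods → 5.75% → $0.92575
Café latte $6.46: ready-to-eat food → 4% → $0.2584
Board game $38.43: toys and games → 8.75% → $3.362625
Unrounded tax sum = $7.018125 → $7.02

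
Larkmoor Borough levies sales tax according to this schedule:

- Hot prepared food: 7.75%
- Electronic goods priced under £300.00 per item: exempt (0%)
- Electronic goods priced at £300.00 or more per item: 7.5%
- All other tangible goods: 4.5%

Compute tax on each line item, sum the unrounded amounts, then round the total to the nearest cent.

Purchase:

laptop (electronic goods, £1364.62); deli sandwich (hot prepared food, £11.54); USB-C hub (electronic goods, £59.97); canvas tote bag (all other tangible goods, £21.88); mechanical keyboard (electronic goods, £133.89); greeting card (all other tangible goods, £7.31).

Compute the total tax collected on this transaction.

£104.55

Laptop £1364.62: electronic goods, £300.00 or more → 7.5% → £102.3465
Deli sandwich £11.54: hot prepared food → 7.75% → £0.89435
USB-C hub £59.97: electronic goods, under £300.00 → 0% → £0.00
Canvas tote bag £21.88: all other tangible goods → 4.5% → £0.9846
Mechanical keyboard £133.89: electronic goods, under £300.00 → 0% → £0.00
Greeting card £7.31: all other tangible goods → 4.5% → £0.32895
Unrounded tax sum = £104.5544 → £104.55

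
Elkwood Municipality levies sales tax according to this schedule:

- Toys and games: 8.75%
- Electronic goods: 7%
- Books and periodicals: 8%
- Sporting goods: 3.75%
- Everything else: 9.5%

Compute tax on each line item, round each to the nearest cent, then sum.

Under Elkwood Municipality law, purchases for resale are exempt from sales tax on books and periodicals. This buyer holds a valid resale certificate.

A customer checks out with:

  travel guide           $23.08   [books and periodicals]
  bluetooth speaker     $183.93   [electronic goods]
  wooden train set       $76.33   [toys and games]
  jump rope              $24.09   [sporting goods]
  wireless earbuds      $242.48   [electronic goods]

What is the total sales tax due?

$37.43

Travel guide $23.08: books and periodicals, buyer-exempt → 0% → $0.00
Bluetooth speaker $183.93: electronic goods → 7% → $12.88
Wooden train set $76.33: toys and games → 8.75% → $6.68
Jump rope $24.09: sporting goods → 3.75% → $0.90
Wireless earbuds $242.48: electronic goods → 7% → $16.97
Total tax = $12.88 + $6.68 + $0.90 + $16.97 = $37.43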